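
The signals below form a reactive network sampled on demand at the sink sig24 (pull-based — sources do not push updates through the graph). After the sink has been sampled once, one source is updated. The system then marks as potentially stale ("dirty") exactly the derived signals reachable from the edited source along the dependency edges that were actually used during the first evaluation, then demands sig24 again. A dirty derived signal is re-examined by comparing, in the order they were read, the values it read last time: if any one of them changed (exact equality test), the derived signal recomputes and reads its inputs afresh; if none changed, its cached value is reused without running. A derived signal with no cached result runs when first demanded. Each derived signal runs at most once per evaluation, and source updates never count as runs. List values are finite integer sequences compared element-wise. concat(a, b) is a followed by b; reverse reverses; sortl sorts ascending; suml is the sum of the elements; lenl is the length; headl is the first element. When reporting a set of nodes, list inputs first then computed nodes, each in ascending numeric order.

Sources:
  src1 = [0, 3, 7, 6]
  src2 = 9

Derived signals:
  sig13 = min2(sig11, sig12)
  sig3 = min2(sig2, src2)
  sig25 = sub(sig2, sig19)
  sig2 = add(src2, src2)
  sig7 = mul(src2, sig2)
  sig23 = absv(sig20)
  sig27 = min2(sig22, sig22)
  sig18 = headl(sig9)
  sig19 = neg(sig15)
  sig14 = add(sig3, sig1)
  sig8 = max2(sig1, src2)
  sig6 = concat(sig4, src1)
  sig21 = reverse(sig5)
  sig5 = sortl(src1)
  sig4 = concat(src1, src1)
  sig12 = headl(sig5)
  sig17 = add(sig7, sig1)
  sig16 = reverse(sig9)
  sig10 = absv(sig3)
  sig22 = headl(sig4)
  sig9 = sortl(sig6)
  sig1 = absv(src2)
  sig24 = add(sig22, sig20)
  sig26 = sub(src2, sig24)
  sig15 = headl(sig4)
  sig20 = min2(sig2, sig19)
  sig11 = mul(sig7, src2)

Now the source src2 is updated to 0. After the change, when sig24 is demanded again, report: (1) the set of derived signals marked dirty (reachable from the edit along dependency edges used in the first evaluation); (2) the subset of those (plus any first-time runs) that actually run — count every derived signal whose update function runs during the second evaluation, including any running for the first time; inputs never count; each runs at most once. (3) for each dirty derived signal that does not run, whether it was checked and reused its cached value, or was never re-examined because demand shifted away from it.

Initial pass — values computed on the first demand:
  sig2 = add(9, 9) = 18
  sig4 = concat([0, 3, 7, 6], [0, 3, 7, 6]) = [0, 3, 7, 6, 0, 3, 7, 6]
  sig15 = headl([0, 3, 7, 6, 0, 3, 7, 6]) = 0
  sig19 = neg(0) = 0
  sig20 = min2(18, 0) = 0
  sig22 = headl([0, 3, 7, 6, 0, 3, 7, 6]) = 0
  sig24 = add(0, 0) = 0

Second demand — change propagation:
  sig2: re-runs because src2 9->0; src2 9->0; new result 0.
  sig20: re-runs because sig2 18->0; new result 0 (unchanged).
  sig24: re-examined; everything it read last time is the same (sig22 unchanged, sig20 unchanged) — cache 0 kept, no run.

The important point: sig20 recomputes to an identical value, and the output ends up unchanged.

Dirty set: sig2, sig20, sig24.
Run set: sig2, sig20 (2 run).
Re-examined without running (cache reused): sig24.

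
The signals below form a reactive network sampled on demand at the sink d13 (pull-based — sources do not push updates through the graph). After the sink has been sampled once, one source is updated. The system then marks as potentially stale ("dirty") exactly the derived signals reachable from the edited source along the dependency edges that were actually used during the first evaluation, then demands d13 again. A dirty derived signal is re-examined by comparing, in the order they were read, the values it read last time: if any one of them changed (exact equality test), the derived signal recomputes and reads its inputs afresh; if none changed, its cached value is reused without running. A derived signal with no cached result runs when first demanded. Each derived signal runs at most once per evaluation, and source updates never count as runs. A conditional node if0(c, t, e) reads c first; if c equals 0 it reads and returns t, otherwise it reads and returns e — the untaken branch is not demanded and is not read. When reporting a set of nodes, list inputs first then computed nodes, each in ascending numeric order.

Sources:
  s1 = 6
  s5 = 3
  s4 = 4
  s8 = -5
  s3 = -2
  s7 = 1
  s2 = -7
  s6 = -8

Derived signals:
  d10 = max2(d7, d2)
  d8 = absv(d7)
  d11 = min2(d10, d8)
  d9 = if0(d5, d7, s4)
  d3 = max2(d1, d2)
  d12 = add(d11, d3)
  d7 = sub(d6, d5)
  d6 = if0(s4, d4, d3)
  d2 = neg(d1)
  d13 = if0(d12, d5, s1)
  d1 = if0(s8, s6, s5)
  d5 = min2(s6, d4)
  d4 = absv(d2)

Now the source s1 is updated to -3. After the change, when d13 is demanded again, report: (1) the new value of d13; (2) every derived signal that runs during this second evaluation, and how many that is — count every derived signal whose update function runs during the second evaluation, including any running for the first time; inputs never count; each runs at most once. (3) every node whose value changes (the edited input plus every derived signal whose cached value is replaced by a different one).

d13 now evaluates to -3.
Run set: d13 (1 run).
Changed values: s1, d13.

Initial pass — values computed on the first demand:
  d1 = if0(s8=-5 -> else branch s5) = 3
  d2 = neg(3) = -3
  d3 = max2(3, -3) = 3
  d4 = absv(-3) = 3
  d5 = min2(-8, 3) = -8
  d6 = if0(s4=4 -> else branch d3) = 3
  d7 = sub(3, -8) = 11
  d8 = absv(11) = 11
  d10 = max2(11, -3) = 11
  d11 = min2(11, 11) = 11
  d12 = add(11, 3) = 14
  d13 = if0(d12=14 -> else branch s1) = 6

Second demand — change propagation:
  d13: re-runs because s1 6->-3; new result -3.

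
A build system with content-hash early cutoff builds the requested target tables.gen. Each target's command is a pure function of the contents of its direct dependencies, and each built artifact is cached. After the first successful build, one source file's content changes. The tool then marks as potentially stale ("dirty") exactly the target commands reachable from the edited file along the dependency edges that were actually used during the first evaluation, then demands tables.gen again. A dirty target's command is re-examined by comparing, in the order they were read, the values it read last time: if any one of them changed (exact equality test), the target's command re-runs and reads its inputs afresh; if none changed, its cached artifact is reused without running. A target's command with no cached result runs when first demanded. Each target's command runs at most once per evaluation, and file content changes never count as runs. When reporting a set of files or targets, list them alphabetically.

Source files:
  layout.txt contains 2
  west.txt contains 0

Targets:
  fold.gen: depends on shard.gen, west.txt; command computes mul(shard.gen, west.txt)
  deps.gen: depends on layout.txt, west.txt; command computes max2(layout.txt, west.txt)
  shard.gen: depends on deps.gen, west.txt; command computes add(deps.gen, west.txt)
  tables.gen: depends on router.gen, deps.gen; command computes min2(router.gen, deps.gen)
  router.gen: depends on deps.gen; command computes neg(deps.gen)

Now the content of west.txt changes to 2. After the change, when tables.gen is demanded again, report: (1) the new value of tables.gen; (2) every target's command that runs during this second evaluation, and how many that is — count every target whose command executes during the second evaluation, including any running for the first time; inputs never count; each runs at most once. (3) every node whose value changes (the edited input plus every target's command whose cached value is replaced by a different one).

New value of tables.gen: -2.
Target commands that run: deps.gen — 1 in total.
Values that change: west.txt.
Key observation: the change is absorbed at deps.gen — it re-runs but produces the same value, and the output's value is unchanged.

First evaluation (everything demanded from the output):
  deps.gen = max2(2, 0) = 2
  router.gen = neg(2) = -2
  tables.gen = min2(-2, 2) = -2

Propagation after the edit:
  deps.gen: runs — west.txt 0->2; result 2 (same value as before).
  router.gen: checked — values it read are unchanged (deps.gen unchanged); reused cached -2 without running.
  tables.gen: checked — values it read are unchanged (router.gen unchanged, deps.gen unchanged); reused cached -2 without running.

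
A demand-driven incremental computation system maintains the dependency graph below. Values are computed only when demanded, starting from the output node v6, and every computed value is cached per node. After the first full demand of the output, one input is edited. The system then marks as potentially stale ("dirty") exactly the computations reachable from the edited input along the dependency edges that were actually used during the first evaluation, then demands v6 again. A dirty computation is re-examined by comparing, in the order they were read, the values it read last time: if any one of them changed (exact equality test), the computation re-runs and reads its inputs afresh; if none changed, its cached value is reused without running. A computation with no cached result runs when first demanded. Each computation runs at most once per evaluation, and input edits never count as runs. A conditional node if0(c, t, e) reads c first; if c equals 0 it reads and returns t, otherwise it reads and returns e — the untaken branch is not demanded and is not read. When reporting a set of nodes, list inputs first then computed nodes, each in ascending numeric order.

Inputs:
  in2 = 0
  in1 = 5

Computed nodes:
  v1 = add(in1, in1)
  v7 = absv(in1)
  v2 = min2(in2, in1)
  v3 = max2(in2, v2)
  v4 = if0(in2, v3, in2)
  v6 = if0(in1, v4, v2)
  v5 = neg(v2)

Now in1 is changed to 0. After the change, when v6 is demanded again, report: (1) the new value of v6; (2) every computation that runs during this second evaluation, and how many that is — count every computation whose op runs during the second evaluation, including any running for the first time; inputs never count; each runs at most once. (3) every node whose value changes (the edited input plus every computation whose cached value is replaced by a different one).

New value of v6: 0.
Computations that run: v2, v3, v4, v6 — 4 in total.
Values that change: in1.
Key observation: a condition flipped, so demand reaches new nodes — v3, v4 run for the first time.

First evaluation (everything demanded from the output):
  v2 = min2(0, 5) = 0
  v6 = if0(in1=5 -> else branch v2) = 0

Propagation after the edit:
  v2: runs — in1 5->0; result 0 (same value as before).
  v3: demanded for the first time — runs, produces 0.
  v4: demanded for the first time — runs, produces 0.
  v6: runs — in1 5->0; result 0 (same value as before).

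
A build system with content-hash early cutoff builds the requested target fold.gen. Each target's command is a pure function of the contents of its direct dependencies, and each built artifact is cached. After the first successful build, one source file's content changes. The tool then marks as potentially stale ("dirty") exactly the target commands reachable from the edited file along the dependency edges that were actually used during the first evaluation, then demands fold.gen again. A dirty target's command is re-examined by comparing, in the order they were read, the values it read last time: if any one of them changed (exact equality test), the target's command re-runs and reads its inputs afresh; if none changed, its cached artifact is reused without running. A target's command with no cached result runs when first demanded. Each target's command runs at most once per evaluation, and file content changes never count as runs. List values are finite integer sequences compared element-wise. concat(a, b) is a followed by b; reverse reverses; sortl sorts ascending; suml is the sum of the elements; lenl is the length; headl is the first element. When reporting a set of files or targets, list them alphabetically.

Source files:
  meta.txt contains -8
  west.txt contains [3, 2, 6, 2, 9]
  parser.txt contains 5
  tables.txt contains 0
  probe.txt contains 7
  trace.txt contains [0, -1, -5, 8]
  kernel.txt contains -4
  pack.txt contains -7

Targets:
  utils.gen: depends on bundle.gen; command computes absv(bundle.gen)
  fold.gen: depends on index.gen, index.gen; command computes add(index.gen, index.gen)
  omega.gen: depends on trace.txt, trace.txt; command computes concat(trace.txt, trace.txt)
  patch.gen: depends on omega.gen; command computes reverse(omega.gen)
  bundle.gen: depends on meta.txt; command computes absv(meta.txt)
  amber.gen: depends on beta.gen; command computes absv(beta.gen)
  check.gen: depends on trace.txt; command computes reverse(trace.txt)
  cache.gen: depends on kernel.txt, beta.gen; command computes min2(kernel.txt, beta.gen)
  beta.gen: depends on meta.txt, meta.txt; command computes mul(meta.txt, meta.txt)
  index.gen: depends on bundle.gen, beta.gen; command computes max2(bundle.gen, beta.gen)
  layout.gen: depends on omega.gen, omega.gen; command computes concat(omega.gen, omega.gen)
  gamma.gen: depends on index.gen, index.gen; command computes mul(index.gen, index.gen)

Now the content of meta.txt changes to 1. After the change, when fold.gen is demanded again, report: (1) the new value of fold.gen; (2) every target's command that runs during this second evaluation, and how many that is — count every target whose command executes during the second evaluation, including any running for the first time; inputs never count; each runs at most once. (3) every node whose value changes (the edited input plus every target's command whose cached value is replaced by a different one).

New value of fold.gen: 2.
Target commands that run: beta.gen, bundle.gen, fold.gen, index.gen — 4 in total.
Values that change: beta.gen, bundle.gen, fold.gen, index.gen, meta.txt.

First evaluation (everything demanded from the output):
  beta.gen = mul(-8, -8) = 64
  bundle.gen = absv(-8) = 8
  index.gen = max2(8, 64) = 64
  fold.gen = add(64, 64) = 128

Propagation after the edit:
  beta.gen: runs — meta.txt -8->1; meta.txt -8->1; result 1.
  bundle.gen: runs — meta.txt -8->1; result 1.
  index.gen: runs — bundle.gen 8->1; beta.gen 64->1; result 1.
  fold.gen: runs — index.gen 64->1; index.gen 64->1; result 2.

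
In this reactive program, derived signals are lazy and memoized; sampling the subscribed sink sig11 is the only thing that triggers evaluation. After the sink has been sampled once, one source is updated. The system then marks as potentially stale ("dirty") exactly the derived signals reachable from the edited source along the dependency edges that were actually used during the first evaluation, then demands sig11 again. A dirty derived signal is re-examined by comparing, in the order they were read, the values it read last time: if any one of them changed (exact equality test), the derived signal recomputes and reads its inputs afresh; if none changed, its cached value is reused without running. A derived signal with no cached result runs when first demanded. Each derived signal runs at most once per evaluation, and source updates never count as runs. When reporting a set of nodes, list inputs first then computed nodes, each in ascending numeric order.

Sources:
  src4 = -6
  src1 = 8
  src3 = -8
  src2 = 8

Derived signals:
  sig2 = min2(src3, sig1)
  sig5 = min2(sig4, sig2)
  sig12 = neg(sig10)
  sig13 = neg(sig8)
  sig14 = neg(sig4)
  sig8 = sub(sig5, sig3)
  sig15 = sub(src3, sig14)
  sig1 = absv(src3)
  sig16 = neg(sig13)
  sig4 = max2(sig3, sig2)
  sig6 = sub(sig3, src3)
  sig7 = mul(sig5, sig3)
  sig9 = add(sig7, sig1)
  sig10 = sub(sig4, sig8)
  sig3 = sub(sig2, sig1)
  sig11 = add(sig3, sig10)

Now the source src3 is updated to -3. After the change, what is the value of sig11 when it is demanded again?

First demand of the output computes:
  sig1 = absv(-8) = 8
  sig2 = min2(-8, 8) = -8
  sig3 = sub(-8, 8) = -16
  sig4 = max2(-16, -8) = -8
  sig5 = min2(-8, -8) = -8
  sig8 = sub(-8, -16) = 8
  sig10 = sub(-8, 8) = -16
  sig11 = add(-16, -16) = -32

After the edit, cleaning proceeds:
  sig1: a read changed (src3 -8->-3) — executes, giving 3.
  sig2: a read changed (src3 -8->-3; sig1 8->3) — executes, giving -3.
  sig3: a read changed (sig2 -8->-3; sig1 8->3) — executes, giving -6.
  sig4: a read changed (sig3 -16->-6; sig2 -8->-3) — executes, giving -3.
  sig5: a read changed (sig4 -8->-3; sig2 -8->-3) — executes, giving -3.
  sig8: a read changed (sig5 -8->-3; sig3 -16->-6) — executes, giving 3.
  sig10: a read changed (sig4 -8->-3; sig8 8->3) — executes, giving -6.
  sig11: a read changed (sig3 -16->-6; sig10 -16->-6) — executes, giving -12.

Demanding sig11 again yields -12.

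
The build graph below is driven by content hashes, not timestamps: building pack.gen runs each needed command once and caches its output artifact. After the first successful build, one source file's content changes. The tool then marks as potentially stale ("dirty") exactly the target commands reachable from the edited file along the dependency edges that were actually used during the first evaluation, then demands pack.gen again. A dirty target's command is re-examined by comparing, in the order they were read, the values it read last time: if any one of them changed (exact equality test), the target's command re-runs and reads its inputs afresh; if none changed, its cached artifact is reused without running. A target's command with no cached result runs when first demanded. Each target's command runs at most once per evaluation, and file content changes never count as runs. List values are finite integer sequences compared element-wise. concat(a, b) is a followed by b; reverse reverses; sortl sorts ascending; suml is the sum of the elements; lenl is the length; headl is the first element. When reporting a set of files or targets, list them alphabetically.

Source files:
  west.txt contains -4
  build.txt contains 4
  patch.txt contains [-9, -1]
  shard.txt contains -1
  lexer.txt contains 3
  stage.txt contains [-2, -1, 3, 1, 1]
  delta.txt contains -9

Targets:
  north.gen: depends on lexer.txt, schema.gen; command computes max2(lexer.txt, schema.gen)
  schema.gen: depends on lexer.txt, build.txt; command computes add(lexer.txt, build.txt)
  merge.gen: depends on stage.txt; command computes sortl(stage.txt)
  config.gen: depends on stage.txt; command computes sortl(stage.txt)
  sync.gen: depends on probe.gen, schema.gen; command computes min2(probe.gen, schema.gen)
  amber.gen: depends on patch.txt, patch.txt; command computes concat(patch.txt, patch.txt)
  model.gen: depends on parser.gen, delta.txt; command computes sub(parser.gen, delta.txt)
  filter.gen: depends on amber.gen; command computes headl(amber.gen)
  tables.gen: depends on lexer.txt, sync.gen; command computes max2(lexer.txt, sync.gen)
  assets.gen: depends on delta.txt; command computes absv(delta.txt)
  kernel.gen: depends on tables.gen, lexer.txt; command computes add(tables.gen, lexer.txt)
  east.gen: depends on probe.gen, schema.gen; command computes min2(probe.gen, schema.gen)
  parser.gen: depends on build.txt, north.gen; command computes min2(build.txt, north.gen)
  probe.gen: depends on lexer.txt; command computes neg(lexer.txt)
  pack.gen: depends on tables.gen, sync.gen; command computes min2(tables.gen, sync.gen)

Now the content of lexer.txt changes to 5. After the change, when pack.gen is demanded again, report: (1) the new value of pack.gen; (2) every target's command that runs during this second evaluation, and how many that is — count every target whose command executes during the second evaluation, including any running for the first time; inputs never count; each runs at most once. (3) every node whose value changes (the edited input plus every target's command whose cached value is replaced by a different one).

Initial pass — values computed on the first demand:
  probe.gen = neg(3) = -3
  schema.gen = add(3, 4) = 7
  sync.gen = min2(-3, 7) = -3
  tables.gen = max2(3, -3) = 3
  pack.gen = min2(3, -3) = -3

Second demand — change propagation:
  probe.gen: re-runs because lexer.txt 3->5; new result -5.
  schema.gen: re-runs because lexer.txt 3->5; new result 9.
  sync.gen: re-runs because probe.gen -3->-5; schema.gen 7->9; new result -5.
  tables.gen: re-runs because lexer.txt 3->5; sync.gen -3->-5; new result 5.
  pack.gen: re-runs because tables.gen 3->5; sync.gen -3->-5; new result -5.

pack.gen now evaluates to -5.
Run set: pack.gen, probe.gen, schema.gen, sync.gen, tables.gen (5 run).
Changed values: lexer.txt, pack.gen, probe.gen, schema.gen, sync.gen, tables.gen.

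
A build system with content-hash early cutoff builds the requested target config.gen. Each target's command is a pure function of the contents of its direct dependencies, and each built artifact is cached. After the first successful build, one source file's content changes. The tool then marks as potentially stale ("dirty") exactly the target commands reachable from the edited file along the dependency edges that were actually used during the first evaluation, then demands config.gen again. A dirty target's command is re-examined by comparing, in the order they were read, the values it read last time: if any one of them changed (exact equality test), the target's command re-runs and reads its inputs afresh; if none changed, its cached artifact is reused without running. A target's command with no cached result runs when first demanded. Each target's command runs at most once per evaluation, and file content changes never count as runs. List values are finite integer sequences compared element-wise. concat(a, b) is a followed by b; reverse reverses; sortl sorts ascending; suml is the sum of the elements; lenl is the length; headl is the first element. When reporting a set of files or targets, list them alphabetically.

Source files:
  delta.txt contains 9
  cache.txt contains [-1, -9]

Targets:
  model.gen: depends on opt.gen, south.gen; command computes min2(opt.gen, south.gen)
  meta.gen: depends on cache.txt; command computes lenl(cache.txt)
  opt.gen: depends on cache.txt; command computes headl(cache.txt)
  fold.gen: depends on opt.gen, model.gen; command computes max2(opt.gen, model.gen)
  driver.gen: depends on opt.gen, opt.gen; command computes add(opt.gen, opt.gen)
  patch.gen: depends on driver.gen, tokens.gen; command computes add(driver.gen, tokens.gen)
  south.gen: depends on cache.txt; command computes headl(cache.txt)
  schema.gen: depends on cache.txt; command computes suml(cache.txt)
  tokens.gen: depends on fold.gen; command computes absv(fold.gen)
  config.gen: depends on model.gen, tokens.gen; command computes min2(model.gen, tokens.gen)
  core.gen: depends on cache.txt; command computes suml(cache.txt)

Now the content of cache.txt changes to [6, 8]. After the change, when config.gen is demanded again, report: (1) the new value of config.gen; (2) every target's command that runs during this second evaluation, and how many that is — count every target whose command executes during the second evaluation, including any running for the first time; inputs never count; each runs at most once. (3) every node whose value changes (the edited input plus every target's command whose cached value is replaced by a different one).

First evaluation (everything demanded from the output):
  opt.gen = headl([-1, -9]) = -1
  south.gen = headl([-1, -9]) = -1
  model.gen = min2(-1, -1) = -1
  fold.gen = max2(-1, -1) = -1
  tokens.gen = absv(-1) = 1
  config.gen = min2(-1, 1) = -1

Propagation after the edit:
  opt.gen: runs — cache.txt [-1, -9]->[6, 8]; result 6.
  south.gen: runs — cache.txt [-1, -9]->[6, 8]; result 6.
  model.gen: runs — opt.gen -1->6; south.gen -1->6; result 6.
  fold.gen: runs — opt.gen -1->6; model.gen -1->6; result 6.
  tokens.gen: runs — fold.gen -1->6; result 6.
  config.gen: runs — model.gen -1->6; tokens.gen 1->6; result 6.

New value of config.gen: 6.
Target commands that run: config.gen, fold.gen, model.gen, opt.gen, south.gen, tokens.gen — 6 in total.
Values that change: cache.txt, config.gen, fold.gen, model.gen, opt.gen, south.gen, tokens.gen.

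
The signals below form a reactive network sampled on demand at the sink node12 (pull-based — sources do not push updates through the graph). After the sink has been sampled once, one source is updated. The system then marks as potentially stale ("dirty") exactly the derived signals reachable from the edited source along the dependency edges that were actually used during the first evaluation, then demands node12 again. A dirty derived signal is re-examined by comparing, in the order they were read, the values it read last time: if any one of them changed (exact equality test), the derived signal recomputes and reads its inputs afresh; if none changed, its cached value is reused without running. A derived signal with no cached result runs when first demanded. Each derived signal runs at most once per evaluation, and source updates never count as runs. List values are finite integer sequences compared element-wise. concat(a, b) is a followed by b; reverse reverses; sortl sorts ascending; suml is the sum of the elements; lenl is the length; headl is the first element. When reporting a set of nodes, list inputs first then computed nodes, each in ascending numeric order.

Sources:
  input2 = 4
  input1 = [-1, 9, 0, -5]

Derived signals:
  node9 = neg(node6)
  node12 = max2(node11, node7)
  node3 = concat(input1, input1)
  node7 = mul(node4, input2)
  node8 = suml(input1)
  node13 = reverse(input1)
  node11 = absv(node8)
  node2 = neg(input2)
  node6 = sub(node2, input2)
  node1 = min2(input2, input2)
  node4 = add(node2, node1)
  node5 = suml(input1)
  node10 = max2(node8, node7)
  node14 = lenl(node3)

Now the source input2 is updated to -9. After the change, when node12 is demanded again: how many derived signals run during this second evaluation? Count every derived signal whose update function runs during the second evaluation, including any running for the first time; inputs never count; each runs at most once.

Initial pass — values computed on the first demand:
  node1 = min2(4, 4) = 4
  node2 = neg(4) = -4
  node4 = add(-4, 4) = 0
  node7 = mul(0, 4) = 0
  node8 = suml([-1, 9, 0, -5]) = 3
  node11 = absv(3) = 3
  node12 = max2(3, 0) = 3

Second demand — change propagation:
  node1: re-runs because input2 4->-9; input2 4->-9; new result -9.
  node2: re-runs because input2 4->-9; new result 9.
  node4: re-runs because node2 -4->9; node1 4->-9; new result 0 (unchanged).
  node7: re-runs because input2 4->-9; new result 0 (unchanged).
  node12: re-examined; everything it read last time is the same (node11 unchanged, node7 unchanged) — cache 3 kept, no run.

The important point: at node12 every value read last time is unchanged, so the dirty flag clears without a run.

Run set: node1, node2, node4, node7 (4 run).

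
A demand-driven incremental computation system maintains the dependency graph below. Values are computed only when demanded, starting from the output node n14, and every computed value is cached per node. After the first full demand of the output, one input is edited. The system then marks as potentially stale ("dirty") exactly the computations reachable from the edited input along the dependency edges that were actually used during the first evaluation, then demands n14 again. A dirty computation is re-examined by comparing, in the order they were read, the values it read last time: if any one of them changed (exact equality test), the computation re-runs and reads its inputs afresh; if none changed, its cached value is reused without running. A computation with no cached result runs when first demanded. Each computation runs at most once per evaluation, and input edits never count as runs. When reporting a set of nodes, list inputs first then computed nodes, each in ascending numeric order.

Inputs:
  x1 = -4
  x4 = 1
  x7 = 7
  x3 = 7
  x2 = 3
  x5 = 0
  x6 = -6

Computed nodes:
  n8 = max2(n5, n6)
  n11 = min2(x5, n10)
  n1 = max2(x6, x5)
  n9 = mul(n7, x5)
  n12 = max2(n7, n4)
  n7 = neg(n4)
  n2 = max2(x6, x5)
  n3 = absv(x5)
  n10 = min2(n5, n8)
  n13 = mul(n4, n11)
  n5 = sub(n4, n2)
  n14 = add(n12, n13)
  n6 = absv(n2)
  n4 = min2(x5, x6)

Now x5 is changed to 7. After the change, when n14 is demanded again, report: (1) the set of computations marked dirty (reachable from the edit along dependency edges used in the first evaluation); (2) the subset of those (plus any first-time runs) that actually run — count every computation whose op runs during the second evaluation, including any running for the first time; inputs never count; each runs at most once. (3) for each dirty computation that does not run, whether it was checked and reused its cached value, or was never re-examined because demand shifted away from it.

Marked dirty: n2, n4, n5, n6, n7, n8, n10, n11, n12, n13, n14.
Computations that run: n2, n4, n5, n6, n8, n10, n11, n13, n14 — 9 in total.
Checked but reused from cache: n7, n12.
Key observation: the cutoff stops propagation at n7 — its inputs' values are unchanged, so it reuses its cache.

First evaluation (everything demanded from the output):
  n2 = max2(-6, 0) = 0
  n4 = min2(0, -6) = -6
  n5 = sub(-6, 0) = -6
  n6 = absv(0) = 0
  n7 = neg(-6) = 6
  n8 = max2(-6, 0) = 0
  n10 = min2(-6, 0) = -6
  n11 = min2(0, -6) = -6
  n12 = max2(6, -6) = 6
  n13 = mul(-6, -6) = 36
  n14 = add(6, 36) = 42

Propagation after the edit:
  n2: runs — x5 0->7; result 7.
  n4: runs — x5 0->7; result -6 (same value as before).
  n5: runs — n2 0->7; result -13.
  n6: runs — n2 0->7; result 7.
  n7: checked — values it read are unchanged (n4 unchanged); reused cached 6 without running.
  n8: runs — n5 -6->-13; n6 0->7; result 7.
  n10: runs — n5 -6->-13; n8 0->7; result -13.
  n11: runs — x5 0->7; n10 -6->-13; result -13.
  n12: checked — values it read are unchanged (n7 unchanged, n4 unchanged); reused cached 6 without running.
  n13: runs — n11 -6->-13; result 78.
  n14: runs — n13 36->78; result 84.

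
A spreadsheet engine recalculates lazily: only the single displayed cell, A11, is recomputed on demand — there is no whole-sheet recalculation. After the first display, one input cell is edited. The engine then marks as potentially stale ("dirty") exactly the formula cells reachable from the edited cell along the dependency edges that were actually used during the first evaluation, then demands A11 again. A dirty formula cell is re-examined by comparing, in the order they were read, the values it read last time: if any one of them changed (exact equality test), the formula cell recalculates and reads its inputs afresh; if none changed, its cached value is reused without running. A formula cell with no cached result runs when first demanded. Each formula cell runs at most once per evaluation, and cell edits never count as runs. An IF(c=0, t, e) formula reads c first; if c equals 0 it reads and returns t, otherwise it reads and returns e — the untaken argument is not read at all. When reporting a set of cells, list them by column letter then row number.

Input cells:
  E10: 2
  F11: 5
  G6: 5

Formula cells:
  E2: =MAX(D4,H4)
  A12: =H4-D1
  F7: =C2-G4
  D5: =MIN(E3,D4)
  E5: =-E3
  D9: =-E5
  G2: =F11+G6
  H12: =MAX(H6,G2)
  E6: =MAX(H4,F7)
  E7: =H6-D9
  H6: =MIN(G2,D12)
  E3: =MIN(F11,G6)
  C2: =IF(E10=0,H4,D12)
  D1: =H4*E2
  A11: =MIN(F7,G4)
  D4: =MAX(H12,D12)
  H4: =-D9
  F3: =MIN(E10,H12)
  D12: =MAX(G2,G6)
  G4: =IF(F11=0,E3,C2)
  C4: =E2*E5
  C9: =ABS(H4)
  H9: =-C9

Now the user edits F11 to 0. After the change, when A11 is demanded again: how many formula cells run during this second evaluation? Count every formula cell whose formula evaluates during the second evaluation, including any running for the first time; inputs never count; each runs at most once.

First evaluation (everything demanded from the output):
  G2 = 5 + 5 = 10
  D12 = MAX(10, 5) = 10
  C2 = IF(E10=0: E10=2 -> else branch D12) = 10
  G4 = IF(F11=0: F11=5 -> else branch C2) = 10
  F7 = 10 - 10 = 0
  A11 = MIN(0, 10) = 0

Propagation after the edit:
  E3: demanded for the first time — runs, produces 0.
  G2: runs — F11 5->0; result 5.
  D12: runs — G2 10->5; result 5.
  C2: runs — D12 10->5; result 5.
  G4: runs — F11 5->0; C2 10->5; result 0.
  F7: runs — C2 10->5; G4 10->0; result 5.
  A11: runs — F7 0->5; G4 10->0; result 0 (same value as before).

Key observation: a condition flipped, so demand reaches new nodes — E3 runs for the first time.

Formula cells that run: A11, C2, D12, E3, F7, G2, G4 — 7 in total.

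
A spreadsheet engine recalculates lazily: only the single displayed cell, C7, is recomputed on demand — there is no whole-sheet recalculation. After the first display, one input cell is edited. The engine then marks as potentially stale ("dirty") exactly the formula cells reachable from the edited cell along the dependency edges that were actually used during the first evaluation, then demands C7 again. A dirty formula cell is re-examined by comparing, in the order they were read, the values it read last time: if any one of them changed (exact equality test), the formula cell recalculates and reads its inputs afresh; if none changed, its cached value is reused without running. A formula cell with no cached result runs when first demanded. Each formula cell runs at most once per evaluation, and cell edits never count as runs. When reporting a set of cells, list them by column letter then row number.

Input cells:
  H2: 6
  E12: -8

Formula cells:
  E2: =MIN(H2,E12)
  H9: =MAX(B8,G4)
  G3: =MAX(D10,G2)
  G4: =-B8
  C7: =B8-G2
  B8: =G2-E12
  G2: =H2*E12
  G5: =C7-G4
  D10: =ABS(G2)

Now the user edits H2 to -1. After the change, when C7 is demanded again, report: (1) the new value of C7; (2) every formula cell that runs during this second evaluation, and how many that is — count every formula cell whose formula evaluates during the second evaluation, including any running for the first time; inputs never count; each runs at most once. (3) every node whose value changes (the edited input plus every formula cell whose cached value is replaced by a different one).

New value of C7: 8.
Formula cells that run: B8, C7, G2 — 3 in total.
Values that change: B8, G2, H2.

First evaluation (everything demanded from the output):
  G2 = 6 * -8 = -48
  B8 = -48 - -8 = -40
  C7 = -40 - -48 = 8

Propagation after the edit:
  G2: runs — H2 6->-1; result 8.
  B8: runs — G2 -48->8; result 16.
  C7: runs — B8 -40->16; G2 -48->8; result 8 (same value as before).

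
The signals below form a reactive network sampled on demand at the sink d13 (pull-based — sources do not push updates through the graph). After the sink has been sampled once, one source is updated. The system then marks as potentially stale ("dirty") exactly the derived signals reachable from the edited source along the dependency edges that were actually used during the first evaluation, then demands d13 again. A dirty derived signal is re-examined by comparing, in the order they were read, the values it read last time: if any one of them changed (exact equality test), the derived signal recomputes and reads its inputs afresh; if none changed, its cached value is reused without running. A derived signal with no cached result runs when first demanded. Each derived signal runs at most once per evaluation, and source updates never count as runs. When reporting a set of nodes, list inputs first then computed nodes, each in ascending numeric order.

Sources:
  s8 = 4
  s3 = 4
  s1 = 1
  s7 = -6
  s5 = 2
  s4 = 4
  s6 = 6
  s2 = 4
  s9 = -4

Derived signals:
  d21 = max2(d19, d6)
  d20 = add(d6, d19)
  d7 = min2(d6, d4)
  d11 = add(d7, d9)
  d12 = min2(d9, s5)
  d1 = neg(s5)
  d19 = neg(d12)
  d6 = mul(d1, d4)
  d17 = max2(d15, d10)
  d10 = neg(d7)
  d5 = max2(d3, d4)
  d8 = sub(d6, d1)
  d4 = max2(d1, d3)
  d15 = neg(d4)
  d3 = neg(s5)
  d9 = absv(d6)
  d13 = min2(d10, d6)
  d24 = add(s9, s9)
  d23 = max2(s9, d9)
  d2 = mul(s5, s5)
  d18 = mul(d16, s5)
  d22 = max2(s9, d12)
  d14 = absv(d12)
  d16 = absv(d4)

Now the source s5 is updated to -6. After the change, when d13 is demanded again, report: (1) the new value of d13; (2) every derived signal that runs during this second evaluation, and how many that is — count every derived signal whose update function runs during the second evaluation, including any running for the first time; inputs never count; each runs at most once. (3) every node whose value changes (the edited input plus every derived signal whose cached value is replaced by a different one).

d13 now evaluates to -6.
Run set: d1, d3, d4, d6, d7, d10, d13 (7 run).
Changed values: s5, d1, d3, d4, d6, d7, d10, d13.

Initial pass — values computed on the first demand:
  d1 = neg(2) = -2
  d3 = neg(2) = -2
  d4 = max2(-2, -2) = -2
  d6 = mul(-2, -2) = 4
  d7 = min2(4, -2) = -2
  d10 = neg(-2) = 2
  d13 = min2(2, 4) = 2

Second demand — change propagation:
  d1: re-runs because s5 2->-6; new result 6.
  d3: re-runs because s5 2->-6; new result 6.
  d4: re-runs because d1 -2->6; d3 -2->6; new result 6.
  d6: re-runs because d1 -2->6; d4 -2->6; new result 36.
  d7: re-runs because d6 4->36; d4 -2->6; new result 6.
  d10: re-runs because d7 -2->6; new result -6.
  d13: re-runs because d10 2->-6; d6 4->36; new result -6.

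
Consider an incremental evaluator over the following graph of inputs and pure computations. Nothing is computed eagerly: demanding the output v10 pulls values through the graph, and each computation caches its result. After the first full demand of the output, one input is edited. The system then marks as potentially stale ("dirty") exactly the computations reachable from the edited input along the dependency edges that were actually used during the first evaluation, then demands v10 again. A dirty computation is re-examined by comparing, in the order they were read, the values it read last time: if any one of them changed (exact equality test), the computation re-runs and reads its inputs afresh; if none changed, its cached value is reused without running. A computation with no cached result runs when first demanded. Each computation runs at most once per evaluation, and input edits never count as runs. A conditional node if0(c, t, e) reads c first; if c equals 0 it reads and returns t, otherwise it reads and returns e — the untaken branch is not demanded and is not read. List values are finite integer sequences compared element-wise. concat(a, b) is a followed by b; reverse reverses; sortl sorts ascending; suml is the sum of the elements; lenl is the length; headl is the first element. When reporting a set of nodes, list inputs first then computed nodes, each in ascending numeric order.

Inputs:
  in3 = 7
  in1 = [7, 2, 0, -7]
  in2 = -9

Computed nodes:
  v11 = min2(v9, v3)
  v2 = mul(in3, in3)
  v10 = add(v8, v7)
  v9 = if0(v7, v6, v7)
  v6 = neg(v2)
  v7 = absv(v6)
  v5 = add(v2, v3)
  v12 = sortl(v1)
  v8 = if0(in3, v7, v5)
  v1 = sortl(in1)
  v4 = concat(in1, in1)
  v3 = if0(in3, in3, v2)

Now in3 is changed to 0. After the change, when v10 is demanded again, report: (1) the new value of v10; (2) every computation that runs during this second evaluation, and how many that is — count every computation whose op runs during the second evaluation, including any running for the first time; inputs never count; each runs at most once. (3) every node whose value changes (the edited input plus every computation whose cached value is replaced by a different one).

v10 now evaluates to 0.
Run set: v2, v6, v7, v8, v10 (5 run).
Changed values: in3, v2, v6, v7, v8, v10.
The important point: the flipped condition redirects demand; v3, v5 are left stale, never re-checked.

Initial pass — values computed on the first demand:
  v2 = mul(7, 7) = 49
  v3 = if0(in3=7 -> else branch v2) = 49
  v5 = add(49, 49) = 98
  v6 = neg(49) = -49
  v7 = absv(-49) = 49
  v8 = if0(in3=7 -> else branch v5) = 98
  v10 = add(98, 49) = 147

Second demand — change propagation:
  v2: re-runs because in3 7->0; in3 7->0; new result 0.
  v3: dirty yet unreached — the second evaluation never asks for it.
  v5: dirty yet unreached — the second evaluation never asks for it.
  v6: re-runs because v2 49->0; new result 0.
  v7: re-runs because v6 -49->0; new result 0.
  v8: re-runs because in3 7->0; new result 0.
  v10: re-runs because v8 98->0; v7 49->0; new result 0.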